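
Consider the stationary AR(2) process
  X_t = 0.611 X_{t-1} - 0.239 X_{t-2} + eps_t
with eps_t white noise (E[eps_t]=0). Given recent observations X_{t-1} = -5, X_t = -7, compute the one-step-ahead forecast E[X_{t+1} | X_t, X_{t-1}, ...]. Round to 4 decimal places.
E[X_{t+1} \mid \mathcal F_t] = -3.0820

For an AR(p) model X_t = c + sum_i phi_i X_{t-i} + eps_t, the
one-step-ahead conditional mean is
  E[X_{t+1} | X_t, ...] = c + sum_i phi_i X_{t+1-i}.
Substitute known values:
  E[X_{t+1} | ...] = (0.611) * (-7) + (-0.239) * (-5)
                   = -3.0820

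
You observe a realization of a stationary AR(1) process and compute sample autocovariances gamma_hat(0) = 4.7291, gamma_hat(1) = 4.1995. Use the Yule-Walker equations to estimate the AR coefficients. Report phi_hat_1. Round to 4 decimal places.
\hat\phi_{1} = 0.8880

The Yule-Walker equations for an AR(p) process read, in matrix form,
  Gamma_p phi = r_p,   with   (Gamma_p)_{ij} = gamma(|i - j|),
                       (r_p)_i = gamma(i),   i,j = 1..p.
Substitute the sample gammas (Toeplitz matrix and right-hand side of size 1):
  Gamma_p = [[4.7291]]
  r_p     = [4.1995]
With p = 1 this is the single equation gamma(0) phi_1 = gamma(1):
  phi_hat_1 = gamma(1) / gamma(0) = 4.1995 / 4.7291 = 0.8880.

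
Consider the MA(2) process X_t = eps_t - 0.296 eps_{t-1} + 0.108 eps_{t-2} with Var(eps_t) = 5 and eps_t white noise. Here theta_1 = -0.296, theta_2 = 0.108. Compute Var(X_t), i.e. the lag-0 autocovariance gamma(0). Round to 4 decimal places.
\gamma(0) = 5.4964

For an MA(q) process X_t = eps_t + sum_i theta_i eps_{t-i} with
Var(eps_t) = sigma^2, the variance is
  gamma(0) = sigma^2 * (1 + sum_i theta_i^2).
  sum_i theta_i^2 = (-0.296)^2 + (0.108)^2 = 0.087616 + 0.011664 = 0.09928.
  gamma(0) = 5 * (1 + 0.09928) = 5 * 1.09928 = 5.4964.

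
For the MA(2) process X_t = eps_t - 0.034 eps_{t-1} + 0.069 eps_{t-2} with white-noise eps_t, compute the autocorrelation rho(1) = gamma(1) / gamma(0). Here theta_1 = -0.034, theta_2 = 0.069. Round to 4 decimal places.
\rho(1) = -0.0361

For an MA(q) process with theta_0 = 1, the autocovariance is
  gamma(k) = sigma^2 * sum_{i=0..q-k} theta_i * theta_{i+k},
and rho(k) = gamma(k) / gamma(0). Sigma^2 cancels.
  numerator   = (1)*(-0.034) + (-0.034)*(0.069) = -0.036346.
  denominator = (1)^2 + (-0.034)^2 + (0.069)^2 = 1.005917.
  rho(1) = -0.036346 / 1.005917 = -0.0361.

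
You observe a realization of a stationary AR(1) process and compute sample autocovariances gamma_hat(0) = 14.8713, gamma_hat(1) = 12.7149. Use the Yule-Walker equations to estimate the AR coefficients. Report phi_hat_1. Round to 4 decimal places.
\hat\phi_{1} = 0.8550

The Yule-Walker equations for an AR(p) process read, in matrix form,
  Gamma_p phi = r_p,   with   (Gamma_p)_{ij} = gamma(|i - j|),
                       (r_p)_i = gamma(i),   i,j = 1..p.
Substitute the sample gammas (Toeplitz matrix and right-hand side of size 1):
  Gamma_p = [[14.8713]]
  r_p     = [12.7149]
With p = 1 this is the single equation gamma(0) phi_1 = gamma(1):
  phi_hat_1 = gamma(1) / gamma(0) = 12.7149 / 14.8713 = 0.8550.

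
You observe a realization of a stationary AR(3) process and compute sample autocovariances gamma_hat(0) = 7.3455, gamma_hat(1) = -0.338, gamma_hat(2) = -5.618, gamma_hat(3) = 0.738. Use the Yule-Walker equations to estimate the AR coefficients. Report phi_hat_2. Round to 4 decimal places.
\hat\phi_{2} = -0.7680

The Yule-Walker equations for an AR(p) process read, in matrix form,
  Gamma_p phi = r_p,   with   (Gamma_p)_{ij} = gamma(|i - j|),
                       (r_p)_i = gamma(i),   i,j = 1..p.
Substitute the sample gammas (Toeplitz matrix and right-hand side of size 3):
  Gamma_p = [[7.3455, -0.338, -5.618], [-0.338, 7.3455, -0.338], [-5.618, -0.338, 7.3455]]
  r_p     = [-0.338, -5.618, 0.738]
Written out (R1..R3):
  (R1) 7.3455 phi_1 - 0.338 phi_2 - 5.618 phi_3 = -0.338
  (R2) -0.338 phi_1 + 7.3455 phi_2 - 0.338 phi_3 = -5.618
  (R3) -5.618 phi_1 - 0.338 phi_2 + 7.3455 phi_3 = 0.738
Gaussian elimination:
  R2 <- R2 - (-0.338/7.3455) R1 = R2 - (-0.046015) R1:  7.329947 phi_2 - 0.59651 phi_3 = -5.633553
  R3 <- R3 - (-5.618/7.3455) R1 = R3 - (-0.764822) R1:  -0.59651 phi_2 + 3.04873 phi_3 = 0.47949
  R3 <- R3 - (-0.59651/7.329947) R2 = R3 - (-0.08138) R2:  3.000186 phi_3 = 0.021033
Back-substitution:
  phi_hat_3 = 0.021033 / 3.000186 = 0.00701
  phi_hat_2 = (-5.633553 - (-0.59651)(0.00701)) / 7.329947 = -0.767996
  phi_hat_1 = (-0.338 - (-0.338)(-0.767996) - (-5.618)(0.00701)) / 7.3455 = -0.075992
So phi_hat = [-0.0760, -0.7680, 0.0070].
Therefore phi_hat_2 = -0.7680.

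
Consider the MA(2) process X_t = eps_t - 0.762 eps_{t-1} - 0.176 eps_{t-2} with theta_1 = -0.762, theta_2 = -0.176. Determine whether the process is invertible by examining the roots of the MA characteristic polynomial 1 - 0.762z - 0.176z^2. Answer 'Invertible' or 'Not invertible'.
\text{Invertible}

The MA(q) characteristic polynomial is P(z) = 1 - 0.762z - 0.176z^2.
Invertibility requires all roots to lie outside the unit circle, i.e. |z| > 1 for every root.
Set 1 + (-0.762) z + (-0.176) z^2 = 0, i.e. a z^2 + b z + c = 0 with a = -0.176, b = -0.762, c = 1.
Discriminant D = b^2 - 4ac = (-0.762)^2 - 4*(-0.176)*1 = 0.580644 - (-0.704) = 1.284644.
D >= 0, so the roots are real: z = (-b +/- sqrt(D)) / (2a) = (0.762 +/- 1.133421) / (-0.352).
  z_1 = (0.762 + 1.133421) / (-0.352) = -5.3847,   |z_1| = 5.3847.
  z_2 = (0.762 - 1.133421) / (-0.352) = 1.0552,   |z_2| = 1.0552.
Moduli of all roots: 5.3847, 1.0552.
All moduli strictly greater than 1? Yes.
Verdict: Invertible.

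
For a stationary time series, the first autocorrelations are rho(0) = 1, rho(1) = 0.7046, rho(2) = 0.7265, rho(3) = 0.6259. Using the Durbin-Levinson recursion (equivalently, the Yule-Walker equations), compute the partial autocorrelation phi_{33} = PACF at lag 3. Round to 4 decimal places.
\phi_{33} = 0.0652

The PACF at lag k is phi_{kk}, the last component of the solution
to the Yule-Walker system G_k phi = r_k where
  (G_k)_{ij} = rho(|i - j|), (r_k)_i = rho(i), i,j = 1..k.
Equivalently, Durbin-Levinson gives phi_{kk} iteratively:
  phi_{11} = rho(1)
  phi_{kk} = [rho(k) - sum_{j=1..k-1} phi_{k-1,j} rho(k-j)]
            / [1 - sum_{j=1..k-1} phi_{k-1,j} rho(j)],
  phi_{k,j} = phi_{k-1,j} - phi_{kk} phi_{k-1,k-j},  j = 1..k-1.
Step k = 1:
  phi_11 = rho(1) = 0.7046.
Step k = 2:
  phi_22 = [rho(2) - phi_11 rho(1)] / [1 - phi_11 rho(1)] = [0.7265 - (0.7046)(0.7046)] / [1 - (0.7046)(0.7046)]
         = 0.23003884 / 0.50353884 = 0.456844.
  Update: phi_21 = phi_11 - phi_22 phi_11 = 0.7046 - (0.456844)(0.7046) = 0.382708.
Step k = 3:
  phi_33 = [rho(3) - phi_21 rho(2) - phi_22 rho(1)] / [1 - phi_21 rho(1) - phi_22 rho(2)]
    numerator   = 0.6259 - (0.382708)(0.7265) - (0.456844)(0.7046) = 0.02597051
    denominator = 1 - (0.382708)(0.7046) - (0.456844)(0.7265) = 0.39844691
  phi_33 = 0.02597051 / 0.39844691 = 0.0652.
Therefore phi_{33} = 0.0652.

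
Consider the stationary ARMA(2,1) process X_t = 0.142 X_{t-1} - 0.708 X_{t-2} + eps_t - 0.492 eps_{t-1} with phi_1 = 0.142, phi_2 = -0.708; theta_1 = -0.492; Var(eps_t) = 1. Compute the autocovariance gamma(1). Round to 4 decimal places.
\gamma(1) = -0.0933

Multiply the model equation by X_{t-k} and take expectations. With theta_0 = psi_0 = 1 and psi_j the MA(infinity) weights, this gives
  gamma(k) - sum_i phi_i gamma(k-i) = c_k,
  c_k = sigma^2 * sum_{j=k..q} theta_j psi_{j-k}   (c_k = 0 for k > q),
using gamma(-m) = gamma(m).
psi-weights needed (psi_j = theta_j + sum_i phi_i psi_{j-i}):
  psi_1 = theta_1 + phi_1 = -0.492 + (0.142) = -0.35
Right-hand sides:
  c_0 = sigma^2 (1 + theta_1 psi_1) = 1 * (1 + (-0.492)(-0.35)) = 1 * 1.1722 = 1.1722
  c_1 = sigma^2 theta_1 = 1 * (-0.492) = -0.492
  c_2 = 0
Equations for k = 0, 1, 2 (AR order 2, c_2 = 0):
  (E0) gamma(0) = phi_1 gamma(1) + phi_2 gamma(2) + c_0
  (E1) gamma(1) = phi_1 gamma(0) + phi_2 gamma(1) + c_1
  (E2) gamma(2) = phi_1 gamma(1) + phi_2 gamma(0)
From (E1): gamma(1) = A gamma(0) + B with
  A = phi_1 / (1 - phi_2) = 0.142 / 1.708 = 0.083138,   B = c_1 / (1 - phi_2) = -0.492 / 1.708 = -0.288056.
Insert (E2) into (E0): gamma(0) (1 - phi_2^2) = phi_1 (1 + phi_2) gamma(1) + c_0.
  phi_1 (1 + phi_2) = (0.142)(0.292) = 0.041464,   1 - phi_2^2 = 0.498736.
Replace gamma(1) by A gamma(0) + B and collect gamma(0):
  gamma(0) [0.498736 - (0.041464)(0.083138)] = (0.041464)(-0.288056) + 1.1722
  gamma(0) * 0.495289 = 1.160256
  gamma(0) = 1.160256 / 0.495289 = 2.342585.
  gamma(1) = A gamma(0) + B = (0.083138)(2.342585) + (-0.288056) = -0.093298.
Therefore gamma(1) = -0.0933 (to 4 decimal places).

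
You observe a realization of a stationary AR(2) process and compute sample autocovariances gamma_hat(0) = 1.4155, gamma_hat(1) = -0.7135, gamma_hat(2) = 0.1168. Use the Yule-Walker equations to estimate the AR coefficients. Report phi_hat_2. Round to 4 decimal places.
\hat\phi_{2} = -0.2300

The Yule-Walker equations for an AR(p) process read, in matrix form,
  Gamma_p phi = r_p,   with   (Gamma_p)_{ij} = gamma(|i - j|),
                       (r_p)_i = gamma(i),   i,j = 1..p.
Substitute the sample gammas (Toeplitz matrix and right-hand side of size 2):
  Gamma_p = [[1.4155, -0.7135], [-0.7135, 1.4155]]
  r_p     = [-0.7135, 0.1168]
Written out:
  1.4155 phi_1 - 0.7135 phi_2 = -0.7135
  -0.7135 phi_1 + 1.4155 phi_2 = 0.1168
Solve by Cramer's rule:
  det = gamma(0)^2 - gamma(1)^2 = (1.4155)^2 - (-0.7135)^2 = 2.00364025 - 0.50908225 = 1.494558
  phi_hat_1 = [gamma(1) gamma(0) - gamma(1) gamma(2)] / det = [(-0.7135)(1.4155) - (-0.7135)(0.1168)] / 1.494558 = -0.92662245 / 1.494558 = -0.62
  phi_hat_2 = [gamma(0) gamma(2) - gamma(1)^2] / det = [(1.4155)(0.1168) - (-0.7135)^2] / 1.494558 = -0.34375185 / 1.494558 = -0.23
So phi_hat = [-0.6200, -0.2300].
Therefore phi_hat_2 = -0.2300.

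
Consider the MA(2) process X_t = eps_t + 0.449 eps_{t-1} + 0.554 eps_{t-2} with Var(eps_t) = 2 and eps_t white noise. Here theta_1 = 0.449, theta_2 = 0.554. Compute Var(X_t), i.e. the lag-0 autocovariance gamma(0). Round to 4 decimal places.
\gamma(0) = 3.0170

For an MA(q) process X_t = eps_t + sum_i theta_i eps_{t-i} with
Var(eps_t) = sigma^2, the variance is
  gamma(0) = sigma^2 * (1 + sum_i theta_i^2).
  sum_i theta_i^2 = (0.449)^2 + (0.554)^2 = 0.201601 + 0.306916 = 0.508517.
  gamma(0) = 2 * (1 + 0.508517) = 2 * 1.508517 = 3.017034, which rounds to 3.0170.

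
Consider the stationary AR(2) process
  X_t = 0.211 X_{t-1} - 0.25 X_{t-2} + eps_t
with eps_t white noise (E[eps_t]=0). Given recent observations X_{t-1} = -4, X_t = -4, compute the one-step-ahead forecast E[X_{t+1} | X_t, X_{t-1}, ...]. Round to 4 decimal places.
E[X_{t+1} \mid \mathcal F_t] = 0.1560

For an AR(p) model X_t = c + sum_i phi_i X_{t-i} + eps_t, the
one-step-ahead conditional mean is
  E[X_{t+1} | X_t, ...] = c + sum_i phi_i X_{t+1-i}.
Substitute known values:
  E[X_{t+1} | ...] = (0.211) * (-4) + (-0.25) * (-4)
                   = 0.1560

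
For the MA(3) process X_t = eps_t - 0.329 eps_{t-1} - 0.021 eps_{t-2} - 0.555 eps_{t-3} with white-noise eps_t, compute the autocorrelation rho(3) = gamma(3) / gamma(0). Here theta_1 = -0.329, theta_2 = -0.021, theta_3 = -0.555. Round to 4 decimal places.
\rho(3) = -0.3918

For an MA(q) process with theta_0 = 1, the autocovariance is
  gamma(k) = sigma^2 * sum_{i=0..q-k} theta_i * theta_{i+k},
and rho(k) = gamma(k) / gamma(0). Sigma^2 cancels.
  numerator   = (1)*(-0.555) = -0.555.
  denominator = (1)^2 + (-0.329)^2 + (-0.021)^2 + (-0.555)^2 = 1.416707.
  rho(3) = -0.555 / 1.416707 = -0.3918.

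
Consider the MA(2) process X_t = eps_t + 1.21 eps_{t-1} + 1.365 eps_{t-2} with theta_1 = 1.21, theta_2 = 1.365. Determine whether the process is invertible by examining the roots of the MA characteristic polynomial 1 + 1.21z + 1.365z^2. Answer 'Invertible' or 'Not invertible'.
\text{Not invertible}

The MA(q) characteristic polynomial is P(z) = 1 + 1.21z + 1.365z^2.
Invertibility requires all roots to lie outside the unit circle, i.e. |z| > 1 for every root.
Set 1 + (1.21) z + (1.365) z^2 = 0, i.e. a z^2 + b z + c = 0 with a = 1.365, b = 1.21, c = 1.
Discriminant D = b^2 - 4ac = (1.21)^2 - 4*(1.365)*1 = 1.4641 - (5.46) = -3.9959.
D < 0, so the roots are the complex-conjugate pair z = (-b +/- i sqrt(-D)) / (2a) = -0.4432 +/- 0.7322i.
For a conjugate pair |z|^2 = z * conj(z) = (product of roots) = c/a = 1/(1.365) = 0.732601, so |z| = sqrt(0.732601) = 0.8559 for both roots.
Moduli of all roots: 0.8559, 0.8559.
All moduli strictly greater than 1? No.
Verdict: Not invertible.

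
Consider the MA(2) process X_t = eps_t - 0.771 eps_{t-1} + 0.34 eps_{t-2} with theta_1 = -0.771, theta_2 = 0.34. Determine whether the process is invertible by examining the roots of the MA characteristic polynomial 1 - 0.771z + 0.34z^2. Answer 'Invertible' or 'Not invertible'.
\text{Invertible}

The MA(q) characteristic polynomial is P(z) = 1 - 0.771z + 0.34z^2.
Invertibility requires all roots to lie outside the unit circle, i.e. |z| > 1 for every root.
Set 1 + (-0.771) z + (0.34) z^2 = 0, i.e. a z^2 + b z + c = 0 with a = 0.34, b = -0.771, c = 1.
Discriminant D = b^2 - 4ac = (-0.771)^2 - 4*(0.34)*1 = 0.594441 - (1.36) = -0.765559.
D < 0, so the roots are the complex-conjugate pair z = (-b +/- i sqrt(-D)) / (2a) = 1.1338 +/- 1.2867i.
For a conjugate pair |z|^2 = z * conj(z) = (product of roots) = c/a = 1/(0.34) = 2.941176, so |z| = sqrt(2.941176) = 1.715 for both roots.
Moduli of all roots: 1.7150, 1.7150.
All moduli strictly greater than 1? Yes.
Verdict: Invertible.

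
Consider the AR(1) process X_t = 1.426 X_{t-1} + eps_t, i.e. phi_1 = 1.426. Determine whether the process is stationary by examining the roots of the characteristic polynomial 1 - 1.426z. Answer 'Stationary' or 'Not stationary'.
\text{Not stationary}

The AR(p) characteristic polynomial is P(z) = 1 - 1.426z.
Stationarity requires all roots to lie outside the unit circle, i.e. |z| > 1 for every root.
This is linear in z: 1 + (-1.426) z = 0  =>  z = -1/(-1.426) = 0.701262,  |z| = 0.701262.
Moduli of all roots: 0.7013.
All moduli strictly greater than 1? No.
Verdict: Not stationary.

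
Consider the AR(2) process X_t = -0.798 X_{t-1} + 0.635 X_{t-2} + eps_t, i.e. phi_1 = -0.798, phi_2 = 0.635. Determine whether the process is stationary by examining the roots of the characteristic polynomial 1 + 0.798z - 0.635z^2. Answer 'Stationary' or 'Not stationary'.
\text{Not stationary}

The AR(p) characteristic polynomial is P(z) = 1 + 0.798z - 0.635z^2.
Stationarity requires all roots to lie outside the unit circle, i.e. |z| > 1 for every root.
Set 1 + (0.798) z + (-0.635) z^2 = 0, i.e. a z^2 + b z + c = 0 with a = -0.635, b = 0.798, c = 1.
Discriminant D = b^2 - 4ac = (0.798)^2 - 4*(-0.635)*1 = 0.636804 - (-2.54) = 3.176804.
D >= 0, so the roots are real: z = (-b +/- sqrt(D)) / (2a) = (-0.798 +/- 1.782359) / (-1.27).
  z_1 = (-0.798 + 1.782359) / (-1.27) = -0.7751,   |z_1| = 0.7751.
  z_2 = (-0.798 - 1.782359) / (-1.27) = 2.0318,   |z_2| = 2.0318.
Moduli of all roots: 0.7751, 2.0318.
All moduli strictly greater than 1? No.
Verdict: Not stationary.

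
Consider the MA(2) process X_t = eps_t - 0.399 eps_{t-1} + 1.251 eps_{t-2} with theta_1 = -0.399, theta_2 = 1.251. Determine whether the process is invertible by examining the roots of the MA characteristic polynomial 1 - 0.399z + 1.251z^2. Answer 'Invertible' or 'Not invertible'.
\text{Not invertible}

The MA(q) characteristic polynomial is P(z) = 1 - 0.399z + 1.251z^2.
Invertibility requires all roots to lie outside the unit circle, i.e. |z| > 1 for every root.
Set 1 + (-0.399) z + (1.251) z^2 = 0, i.e. a z^2 + b z + c = 0 with a = 1.251, b = -0.399, c = 1.
Discriminant D = b^2 - 4ac = (-0.399)^2 - 4*(1.251)*1 = 0.159201 - (5.004) = -4.844799.
D < 0, so the roots are the complex-conjugate pair z = (-b +/- i sqrt(-D)) / (2a) = 0.1595 +/- 0.8797i.
For a conjugate pair |z|^2 = z * conj(z) = (product of roots) = c/a = 1/(1.251) = 0.799361, so |z| = sqrt(0.799361) = 0.8941 for both roots.
Moduli of all roots: 0.8941, 0.8941.
All moduli strictly greater than 1? No.
Verdict: Not invertible.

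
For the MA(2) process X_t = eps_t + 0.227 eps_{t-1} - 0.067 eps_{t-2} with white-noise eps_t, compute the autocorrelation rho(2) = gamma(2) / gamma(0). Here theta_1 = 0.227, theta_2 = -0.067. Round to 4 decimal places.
\rho(2) = -0.0634

For an MA(q) process with theta_0 = 1, the autocovariance is
  gamma(k) = sigma^2 * sum_{i=0..q-k} theta_i * theta_{i+k},
and rho(k) = gamma(k) / gamma(0). Sigma^2 cancels.
  numerator   = (1)*(-0.067) = -0.067.
  denominator = (1)^2 + (0.227)^2 + (-0.067)^2 = 1.056018.
  rho(2) = -0.067 / 1.056018 = -0.0634.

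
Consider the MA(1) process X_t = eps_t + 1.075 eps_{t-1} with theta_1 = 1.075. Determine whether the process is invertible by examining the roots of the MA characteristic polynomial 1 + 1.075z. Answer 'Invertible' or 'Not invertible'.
\text{Not invertible}

The MA(q) characteristic polynomial is P(z) = 1 + 1.075z.
Invertibility requires all roots to lie outside the unit circle, i.e. |z| > 1 for every root.
This is linear in z: 1 + (1.075) z = 0  =>  z = -1/(1.075) = -0.930233,  |z| = 0.930233.
Moduli of all roots: 0.9302.
All moduli strictly greater than 1? No.
Verdict: Not invertible.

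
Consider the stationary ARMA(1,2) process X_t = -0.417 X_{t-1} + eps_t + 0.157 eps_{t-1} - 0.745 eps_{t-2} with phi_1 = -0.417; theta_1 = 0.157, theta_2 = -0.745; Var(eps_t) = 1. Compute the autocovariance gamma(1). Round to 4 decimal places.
\gamma(1) = -0.2990

Multiply the model equation by X_{t-k} and take expectations. With theta_0 = psi_0 = 1 and psi_j the MA(infinity) weights, this gives
  gamma(k) - sum_i phi_i gamma(k-i) = c_k,
  c_k = sigma^2 * sum_{j=k..q} theta_j psi_{j-k}   (c_k = 0 for k > q),
using gamma(-m) = gamma(m).
psi-weights needed (psi_j = theta_j + sum_i phi_i psi_{j-i}):
  psi_1 = theta_1 + phi_1 = 0.157 + (-0.417) = -0.26
  psi_2 = theta_2 + phi_1 psi_1 = -0.745 + (-0.417)(-0.26) = -0.63658
Right-hand sides:
  c_0 = sigma^2 (1 + theta_1 psi_1 + theta_2 psi_2) = 1 * (1 + (0.157)(-0.26) + (-0.745)(-0.63658)) = 1 * 1.433432 = 1.433432
  c_1 = sigma^2 (theta_1 + theta_2 psi_1) = 1 * (0.157 + (-0.745)(-0.26)) = 0.3507
  c_2 = sigma^2 theta_2 = 1 * (-0.745) = -0.745
Equations for k = 0 and k = 1 (AR order 1):
  gamma(0) = phi_1 gamma(1) + c_0
  gamma(1) = phi_1 gamma(0) + c_1
Substituting the second into the first: gamma(0) (1 - phi_1^2) = c_0 + phi_1 c_1, so
  gamma(0) = (c_0 + phi_1 c_1) / (1 - phi_1^2) = (1.433432 + (-0.417)(0.3507)) / (1 - (-0.417)^2) = 1.28719 / 0.826111 = 1.558132.
  gamma(1) = phi_1 gamma(0) + c_1 = (-0.417)(1.558132) + (0.3507) = -0.299041.
Therefore gamma(1) = -0.2990 (to 4 decimal places).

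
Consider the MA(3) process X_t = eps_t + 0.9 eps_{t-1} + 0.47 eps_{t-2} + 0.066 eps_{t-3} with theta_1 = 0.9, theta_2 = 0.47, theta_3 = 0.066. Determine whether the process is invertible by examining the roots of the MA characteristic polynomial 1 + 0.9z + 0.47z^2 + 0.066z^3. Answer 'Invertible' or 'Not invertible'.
\text{Invertible}

The MA(q) characteristic polynomial is P(z) = 1 + 0.9z + 0.47z^2 + 0.066z^3.
Invertibility requires all roots to lie outside the unit circle, i.e. |z| > 1 for every root.
Degree 3: look for a simple real root z0 first, then factor out (1 - z/z0) and solve the remaining quadratic.
Testing z0 = -5: P(-5) = 1 + (0.9)(-5) + (0.47)(-5)^2 + (0.066)(-5)^3
  = 1 + (-4.5) + (11.75) + (-8.25) = 0.  So z_0 = -5 is a root, |z_0| = 5.
Divide out the factor (1 + 0.2 z) = (1 - z/z0) (since 1/z0 = -0.2):
  P(z) = (1 + 0.2 z)(1 + (0.7) z + (0.33) z^2)
  [check: z-coef 0.7 - (-0.2) = 0.9; z^2-coef 0.33 - (-0.2)(0.7) = 0.47; z^3-coef -(-0.2)(0.33) = 0.066.]
Remaining roots from the quadratic factor 1 + (0.7) z + (0.33) z^2:
  Set 1 + (0.7) z + (0.33) z^2 = 0, i.e. a z^2 + b z + c = 0 with a = 0.33, b = 0.7, c = 1.
  Discriminant D = b^2 - 4ac = (0.7)^2 - 4*(0.33)*1 = 0.49 - (1.32) = -0.83.
  D < 0, so the roots are the complex-conjugate pair z = (-b +/- i sqrt(-D)) / (2a) = -1.0606 +/- 1.3804i.
  For a conjugate pair |z|^2 = z * conj(z) = (product of roots) = c/a = 1/(0.33) = 3.030303, so |z| = sqrt(3.030303) = 1.7408 for both roots.
Moduli of all roots: 5.0000, 1.7408, 1.7408.
All moduli strictly greater than 1? Yes.
Verdict: Invertible.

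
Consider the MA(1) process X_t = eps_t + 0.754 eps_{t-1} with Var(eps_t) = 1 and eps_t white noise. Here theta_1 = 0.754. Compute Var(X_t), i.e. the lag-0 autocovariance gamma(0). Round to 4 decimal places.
\gamma(0) = 1.5685

For an MA(q) process X_t = eps_t + sum_i theta_i eps_{t-i} with
Var(eps_t) = sigma^2, the variance is
  gamma(0) = sigma^2 * (1 + sum_i theta_i^2).
  sum_i theta_i^2 = (0.754)^2 = 0.568516.
  gamma(0) = 1 * (1 + 0.568516) = 1 * 1.568516 = 1.568516, which rounds to 1.5685.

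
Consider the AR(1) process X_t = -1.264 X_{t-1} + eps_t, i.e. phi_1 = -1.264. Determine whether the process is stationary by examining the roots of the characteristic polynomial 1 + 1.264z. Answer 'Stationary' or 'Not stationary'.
\text{Not stationary}

The AR(p) characteristic polynomial is P(z) = 1 + 1.264z.
Stationarity requires all roots to lie outside the unit circle, i.e. |z| > 1 for every root.
This is linear in z: 1 + (1.264) z = 0  =>  z = -1/(1.264) = -0.791139,  |z| = 0.791139.
Moduli of all roots: 0.7911.
All moduli strictly greater than 1? No.
Verdict: Not stationary.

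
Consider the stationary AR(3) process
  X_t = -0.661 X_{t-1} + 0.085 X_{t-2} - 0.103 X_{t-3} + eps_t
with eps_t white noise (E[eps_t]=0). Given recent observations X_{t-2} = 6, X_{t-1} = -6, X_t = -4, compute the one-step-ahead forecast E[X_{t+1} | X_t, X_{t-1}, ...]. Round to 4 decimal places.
E[X_{t+1} \mid \mathcal F_t] = 1.5160

For an AR(p) model X_t = c + sum_i phi_i X_{t-i} + eps_t, the
one-step-ahead conditional mean is
  E[X_{t+1} | X_t, ...] = c + sum_i phi_i X_{t+1-i}.
Substitute known values:
  E[X_{t+1} | ...] = (-0.661) * (-4) + (0.085) * (-6) + (-0.103) * (6)
                   = 1.5160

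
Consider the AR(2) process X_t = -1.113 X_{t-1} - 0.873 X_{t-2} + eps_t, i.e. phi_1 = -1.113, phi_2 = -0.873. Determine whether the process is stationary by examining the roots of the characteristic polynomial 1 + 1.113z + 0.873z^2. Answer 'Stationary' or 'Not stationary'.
\text{Stationary}

The AR(p) characteristic polynomial is P(z) = 1 + 1.113z + 0.873z^2.
Stationarity requires all roots to lie outside the unit circle, i.e. |z| > 1 for every root.
Set 1 + (1.113) z + (0.873) z^2 = 0, i.e. a z^2 + b z + c = 0 with a = 0.873, b = 1.113, c = 1.
Discriminant D = b^2 - 4ac = (1.113)^2 - 4*(0.873)*1 = 1.238769 - (3.492) = -2.253231.
D < 0, so the roots are the complex-conjugate pair z = (-b +/- i sqrt(-D)) / (2a) = -0.6375 +/- 0.8597i.
For a conjugate pair |z|^2 = z * conj(z) = (product of roots) = c/a = 1/(0.873) = 1.145475, so |z| = sqrt(1.145475) = 1.0703 for both roots.
Moduli of all roots: 1.0703, 1.0703.
All moduli strictly greater than 1? Yes.
Verdict: Stationary.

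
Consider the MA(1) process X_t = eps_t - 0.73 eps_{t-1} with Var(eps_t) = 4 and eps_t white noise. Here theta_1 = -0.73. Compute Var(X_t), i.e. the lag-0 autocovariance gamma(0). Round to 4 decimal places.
\gamma(0) = 6.1316

For an MA(q) process X_t = eps_t + sum_i theta_i eps_{t-i} with
Var(eps_t) = sigma^2, the variance is
  gamma(0) = sigma^2 * (1 + sum_i theta_i^2).
  sum_i theta_i^2 = (-0.73)^2 = 0.5329.
  gamma(0) = 4 * (1 + 0.5329) = 4 * 1.5329 = 6.1316.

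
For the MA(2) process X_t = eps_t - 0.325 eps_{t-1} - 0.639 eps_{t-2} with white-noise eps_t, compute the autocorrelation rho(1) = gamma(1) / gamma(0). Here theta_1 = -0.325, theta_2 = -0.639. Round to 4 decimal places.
\rho(1) = -0.0775

For an MA(q) process with theta_0 = 1, the autocovariance is
  gamma(k) = sigma^2 * sum_{i=0..q-k} theta_i * theta_{i+k},
and rho(k) = gamma(k) / gamma(0). Sigma^2 cancels.
  numerator   = (1)*(-0.325) + (-0.325)*(-0.639) = -0.117325.
  denominator = (1)^2 + (-0.325)^2 + (-0.639)^2 = 1.513946.
  rho(1) = -0.117325 / 1.513946 = -0.0775.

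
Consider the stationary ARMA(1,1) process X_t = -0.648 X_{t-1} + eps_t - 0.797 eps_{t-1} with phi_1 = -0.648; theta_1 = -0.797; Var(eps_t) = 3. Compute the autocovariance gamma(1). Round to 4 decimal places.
\gamma(1) = -11.3323

Multiply the model equation by X_{t-k} and take expectations. With theta_0 = psi_0 = 1 and psi_j the MA(infinity) weights, this gives
  gamma(k) - sum_i phi_i gamma(k-i) = c_k,
  c_k = sigma^2 * sum_{j=k..q} theta_j psi_{j-k}   (c_k = 0 for k > q),
using gamma(-m) = gamma(m).
psi-weights needed (psi_j = theta_j + sum_i phi_i psi_{j-i}):
  psi_1 = theta_1 + phi_1 = -0.797 + (-0.648) = -1.445
Right-hand sides:
  c_0 = sigma^2 (1 + theta_1 psi_1) = 3 * (1 + (-0.797)(-1.445)) = 3 * 2.151665 = 6.454995
  c_1 = sigma^2 theta_1 = 3 * (-0.797) = -2.391
  c_2 = 0
Equations for k = 0 and k = 1 (AR order 1):
  gamma(0) = phi_1 gamma(1) + c_0
  gamma(1) = phi_1 gamma(0) + c_1
Substituting the second into the first: gamma(0) (1 - phi_1^2) = c_0 + phi_1 c_1, so
  gamma(0) = (c_0 + phi_1 c_1) / (1 - phi_1^2) = (6.454995 + (-0.648)(-2.391)) / (1 - (-0.648)^2) = 8.004363 / 0.580096 = 13.798342.
  gamma(1) = phi_1 gamma(0) + c_1 = (-0.648)(13.798342) + (-2.391) = -11.332326.
Therefore gamma(1) = -11.3323 (to 4 decimal places).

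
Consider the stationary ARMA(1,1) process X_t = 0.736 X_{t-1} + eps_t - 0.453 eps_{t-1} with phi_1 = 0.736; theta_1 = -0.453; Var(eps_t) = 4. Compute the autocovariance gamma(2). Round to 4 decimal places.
\gamma(2) = 1.2118

Multiply the model equation by X_{t-k} and take expectations. With theta_0 = psi_0 = 1 and psi_j the MA(infinity) weights, this gives
  gamma(k) - sum_i phi_i gamma(k-i) = c_k,
  c_k = sigma^2 * sum_{j=k..q} theta_j psi_{j-k}   (c_k = 0 for k > q),
using gamma(-m) = gamma(m).
psi-weights needed (psi_j = theta_j + sum_i phi_i psi_{j-i}):
  psi_1 = theta_1 + phi_1 = -0.453 + (0.736) = 0.283
Right-hand sides:
  c_0 = sigma^2 (1 + theta_1 psi_1) = 4 * (1 + (-0.453)(0.283)) = 4 * 0.871801 = 3.487204
  c_1 = sigma^2 theta_1 = 4 * (-0.453) = -1.812
  c_2 = 0
Equations for k = 0 and k = 1 (AR order 1):
  gamma(0) = phi_1 gamma(1) + c_0
  gamma(1) = phi_1 gamma(0) + c_1
Substituting the second into the first: gamma(0) (1 - phi_1^2) = c_0 + phi_1 c_1, so
  gamma(0) = (c_0 + phi_1 c_1) / (1 - phi_1^2) = (3.487204 + (0.736)(-1.812)) / (1 - (0.736)^2) = 2.153572 / 0.458304 = 4.699003.
  gamma(1) = phi_1 gamma(0) + c_1 = (0.736)(4.699003) + (-1.812) = 1.646466.
For k = 2 (> q): gamma(2) = phi_1 gamma(1) = (0.736)(1.646466) = 1.211799.
Therefore gamma(2) = 1.2118 (to 4 decimal places).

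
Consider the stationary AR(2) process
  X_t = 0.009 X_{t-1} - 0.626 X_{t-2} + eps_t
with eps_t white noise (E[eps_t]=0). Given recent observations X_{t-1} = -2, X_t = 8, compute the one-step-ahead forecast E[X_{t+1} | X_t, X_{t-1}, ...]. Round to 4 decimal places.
E[X_{t+1} \mid \mathcal F_t] = 1.3240

For an AR(p) model X_t = c + sum_i phi_i X_{t-i} + eps_t, the
one-step-ahead conditional mean is
  E[X_{t+1} | X_t, ...] = c + sum_i phi_i X_{t+1-i}.
Substitute known values:
  E[X_{t+1} | ...] = (0.009) * (8) + (-0.626) * (-2)
                   = 1.3240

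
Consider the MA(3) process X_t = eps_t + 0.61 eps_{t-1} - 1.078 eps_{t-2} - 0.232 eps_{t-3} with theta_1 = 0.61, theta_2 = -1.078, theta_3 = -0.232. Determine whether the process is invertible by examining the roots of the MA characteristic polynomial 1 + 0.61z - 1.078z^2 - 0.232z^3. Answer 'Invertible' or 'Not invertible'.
\text{Not invertible}

The MA(q) characteristic polynomial is P(z) = 1 + 0.61z - 1.078z^2 - 0.232z^3.
Invertibility requires all roots to lie outside the unit circle, i.e. |z| > 1 for every root.
Degree 3: look for a simple real root z0 first, then factor out (1 - z/z0) and solve the remaining quadratic.
Testing z0 = -5: P(-5) = 1 + (0.61)(-5) + (-1.078)(-5)^2 + (-0.232)(-5)^3
  = 1 + (-3.05) + (-26.95) + (29) = 0.  So z_0 = -5 is a root, |z_0| = 5.
Divide out the factor (1 + 0.2 z) = (1 - z/z0) (since 1/z0 = -0.2):
  P(z) = (1 + 0.2 z)(1 + (0.41) z + (-1.16) z^2)
  [check: z-coef 0.41 - (-0.2) = 0.61; z^2-coef -1.16 - (-0.2)(0.41) = -1.078; z^3-coef -(-0.2)(-1.16) = -0.232.]
Remaining roots from the quadratic factor 1 + (0.41) z + (-1.16) z^2:
  Set 1 + (0.41) z + (-1.16) z^2 = 0, i.e. a z^2 + b z + c = 0 with a = -1.16, b = 0.41, c = 1.
  Discriminant D = b^2 - 4ac = (0.41)^2 - 4*(-1.16)*1 = 0.1681 - (-4.64) = 4.8081.
  D >= 0, so the roots are real: z = (-b +/- sqrt(D)) / (2a) = (-0.41 +/- 2.192738) / (-2.32).
    z_1 = (-0.41 + 2.192738) / (-2.32) = -0.7684,   |z_1| = 0.7684.
    z_2 = (-0.41 - 2.192738) / (-2.32) = 1.1219,   |z_2| = 1.1219.
Moduli of all roots: 5.0000, 0.7684, 1.1219.
All moduli strictly greater than 1? No.
Verdict: Not invertible.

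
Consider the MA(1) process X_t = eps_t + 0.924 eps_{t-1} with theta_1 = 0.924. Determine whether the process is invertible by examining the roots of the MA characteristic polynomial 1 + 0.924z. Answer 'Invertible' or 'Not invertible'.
\text{Invertible}

The MA(q) characteristic polynomial is P(z) = 1 + 0.924z.
Invertibility requires all roots to lie outside the unit circle, i.e. |z| > 1 for every root.
This is linear in z: 1 + (0.924) z = 0  =>  z = -1/(0.924) = -1.082251,  |z| = 1.082251.
Moduli of all roots: 1.0823.
All moduli strictly greater than 1? Yes.
Verdict: Invertible.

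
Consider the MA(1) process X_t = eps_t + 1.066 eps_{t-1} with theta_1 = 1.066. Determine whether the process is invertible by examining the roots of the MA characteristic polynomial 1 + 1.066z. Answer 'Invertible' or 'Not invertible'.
\text{Not invertible}

The MA(q) characteristic polynomial is P(z) = 1 + 1.066z.
Invertibility requires all roots to lie outside the unit circle, i.e. |z| > 1 for every root.
This is linear in z: 1 + (1.066) z = 0  =>  z = -1/(1.066) = -0.938086,  |z| = 0.938086.
Moduli of all roots: 0.9381.
All moduli strictly greater than 1? No.
Verdict: Not invertible.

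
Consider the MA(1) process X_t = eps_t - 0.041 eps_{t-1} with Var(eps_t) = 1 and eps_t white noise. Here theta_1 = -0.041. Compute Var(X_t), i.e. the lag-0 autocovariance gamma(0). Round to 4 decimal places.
\gamma(0) = 1.0017

For an MA(q) process X_t = eps_t + sum_i theta_i eps_{t-i} with
Var(eps_t) = sigma^2, the variance is
  gamma(0) = sigma^2 * (1 + sum_i theta_i^2).
  sum_i theta_i^2 = (-0.041)^2 = 0.001681.
  gamma(0) = 1 * (1 + 0.001681) = 1 * 1.001681 = 1.001681, which rounds to 1.0017.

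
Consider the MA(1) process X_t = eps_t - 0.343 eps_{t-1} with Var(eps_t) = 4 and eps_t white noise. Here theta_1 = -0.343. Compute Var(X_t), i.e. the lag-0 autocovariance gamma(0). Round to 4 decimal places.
\gamma(0) = 4.4706

For an MA(q) process X_t = eps_t + sum_i theta_i eps_{t-i} with
Var(eps_t) = sigma^2, the variance is
  gamma(0) = sigma^2 * (1 + sum_i theta_i^2).
  sum_i theta_i^2 = (-0.343)^2 = 0.117649.
  gamma(0) = 4 * (1 + 0.117649) = 4 * 1.117649 = 4.470596, which rounds to 4.4706.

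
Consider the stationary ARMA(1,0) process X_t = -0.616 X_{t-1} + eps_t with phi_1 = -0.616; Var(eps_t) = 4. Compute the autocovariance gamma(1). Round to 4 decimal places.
\gamma(1) = -3.9707

Multiply the model equation by X_{t-k} and take expectations. With theta_0 = psi_0 = 1 and psi_j the MA(infinity) weights, this gives
  gamma(k) - sum_i phi_i gamma(k-i) = c_k,
  c_k = sigma^2 * sum_{j=k..q} theta_j psi_{j-k}   (c_k = 0 for k > q),
using gamma(-m) = gamma(m).
Pure AR (q = 0): c_0 = sigma^2 = 4, c_k = 0 for k >= 1.
Equations for k = 0 and k = 1 (AR order 1):
  gamma(0) = phi_1 gamma(1) + c_0
  gamma(1) = phi_1 gamma(0) + c_1
Substituting the second into the first: gamma(0) (1 - phi_1^2) = c_0 + phi_1 c_1, so
  gamma(0) = c_0 / (1 - phi_1^2) = 4 / (1 - (-0.616)^2) = 4 / 0.620544 = 6.445957.
  gamma(1) = phi_1 gamma(0) = (-0.616)(6.445957) = -3.97071.
Therefore gamma(1) = -3.9707 (to 4 decimal places).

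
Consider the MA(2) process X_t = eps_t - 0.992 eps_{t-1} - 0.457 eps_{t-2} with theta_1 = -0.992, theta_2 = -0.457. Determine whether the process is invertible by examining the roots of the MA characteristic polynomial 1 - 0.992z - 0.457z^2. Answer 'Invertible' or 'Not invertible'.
\text{Not invertible}

The MA(q) characteristic polynomial is P(z) = 1 - 0.992z - 0.457z^2.
Invertibility requires all roots to lie outside the unit circle, i.e. |z| > 1 for every root.
Set 1 + (-0.992) z + (-0.457) z^2 = 0, i.e. a z^2 + b z + c = 0 with a = -0.457, b = -0.992, c = 1.
Discriminant D = b^2 - 4ac = (-0.992)^2 - 4*(-0.457)*1 = 0.984064 - (-1.828) = 2.812064.
D >= 0, so the roots are real: z = (-b +/- sqrt(D)) / (2a) = (0.992 +/- 1.676921) / (-0.914).
  z_1 = (0.992 + 1.676921) / (-0.914) = -2.92,   |z_1| = 2.92.
  z_2 = (0.992 - 1.676921) / (-0.914) = 0.7494,   |z_2| = 0.7494.
Moduli of all roots: 2.9200, 0.7494.
All moduli strictly greater than 1? No.
Verdict: Not invertible.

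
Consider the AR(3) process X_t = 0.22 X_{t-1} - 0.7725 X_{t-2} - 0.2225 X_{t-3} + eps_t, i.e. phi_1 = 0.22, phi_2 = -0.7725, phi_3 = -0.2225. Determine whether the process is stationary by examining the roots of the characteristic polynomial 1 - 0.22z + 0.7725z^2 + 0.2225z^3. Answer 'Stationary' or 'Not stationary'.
\text{Stationary}

The AR(p) characteristic polynomial is P(z) = 1 - 0.22z + 0.7725z^2 + 0.2225z^3.
Stationarity requires all roots to lie outside the unit circle, i.e. |z| > 1 for every root.
Degree 3: look for a simple real root z0 first, then factor out (1 - z/z0) and solve the remaining quadratic.
Testing z0 = -4: P(-4) = 1 + (-0.22)(-4) + (0.7725)(-4)^2 + (0.2225)(-4)^3
  = 1 + (0.88) + (12.36) + (-14.24) = 0.  So z_0 = -4 is a root, |z_0| = 4.
Divide out the factor (1 + 0.25 z) = (1 - z/z0) (since 1/z0 = -0.25):
  P(z) = (1 + 0.25 z)(1 + (-0.47) z + (0.89) z^2)
  [check: z-coef -0.47 - (-0.25) = -0.22; z^2-coef 0.89 - (-0.25)(-0.47) = 0.7725; z^3-coef -(-0.25)(0.89) = 0.2225.]
Remaining roots from the quadratic factor 1 + (-0.47) z + (0.89) z^2:
  Set 1 + (-0.47) z + (0.89) z^2 = 0, i.e. a z^2 + b z + c = 0 with a = 0.89, b = -0.47, c = 1.
  Discriminant D = b^2 - 4ac = (-0.47)^2 - 4*(0.89)*1 = 0.2209 - (3.56) = -3.3391.
  D < 0, so the roots are the complex-conjugate pair z = (-b +/- i sqrt(-D)) / (2a) = 0.264 +/- 1.0266i.
  For a conjugate pair |z|^2 = z * conj(z) = (product of roots) = c/a = 1/(0.89) = 1.123596, so |z| = sqrt(1.123596) = 1.06 for both roots.
Moduli of all roots: 4.0000, 1.0600, 1.0600.
All moduli strictly greater than 1? Yes.
Verdict: Stationary.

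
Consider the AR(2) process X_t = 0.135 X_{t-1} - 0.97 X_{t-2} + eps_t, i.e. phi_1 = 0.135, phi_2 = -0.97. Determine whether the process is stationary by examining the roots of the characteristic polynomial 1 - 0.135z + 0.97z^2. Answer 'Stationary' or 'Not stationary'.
\text{Stationary}

The AR(p) characteristic polynomial is P(z) = 1 - 0.135z + 0.97z^2.
Stationarity requires all roots to lie outside the unit circle, i.e. |z| > 1 for every root.
Set 1 + (-0.135) z + (0.97) z^2 = 0, i.e. a z^2 + b z + c = 0 with a = 0.97, b = -0.135, c = 1.
Discriminant D = b^2 - 4ac = (-0.135)^2 - 4*(0.97)*1 = 0.018225 - (3.88) = -3.861775.
D < 0, so the roots are the complex-conjugate pair z = (-b +/- i sqrt(-D)) / (2a) = 0.0696 +/- 1.013i.
For a conjugate pair |z|^2 = z * conj(z) = (product of roots) = c/a = 1/(0.97) = 1.030928, so |z| = sqrt(1.030928) = 1.0153 for both roots.
Moduli of all roots: 1.0153, 1.0153.
All moduli strictly greater than 1? Yes.
Verdict: Stationary.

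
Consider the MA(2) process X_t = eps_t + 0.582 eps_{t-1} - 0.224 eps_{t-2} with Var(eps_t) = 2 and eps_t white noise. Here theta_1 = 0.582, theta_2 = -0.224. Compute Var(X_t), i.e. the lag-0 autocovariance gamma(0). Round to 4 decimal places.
\gamma(0) = 2.7778

For an MA(q) process X_t = eps_t + sum_i theta_i eps_{t-i} with
Var(eps_t) = sigma^2, the variance is
  gamma(0) = sigma^2 * (1 + sum_i theta_i^2).
  sum_i theta_i^2 = (0.582)^2 + (-0.224)^2 = 0.338724 + 0.050176 = 0.3889.
  gamma(0) = 2 * (1 + 0.3889) = 2 * 1.3889 = 2.7778.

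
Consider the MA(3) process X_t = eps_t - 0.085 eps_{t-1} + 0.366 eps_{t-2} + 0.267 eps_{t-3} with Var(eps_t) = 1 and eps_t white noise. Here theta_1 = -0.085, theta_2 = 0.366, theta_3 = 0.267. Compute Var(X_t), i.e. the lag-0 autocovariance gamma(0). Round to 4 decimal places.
\gamma(0) = 1.2125

For an MA(q) process X_t = eps_t + sum_i theta_i eps_{t-i} with
Var(eps_t) = sigma^2, the variance is
  gamma(0) = sigma^2 * (1 + sum_i theta_i^2).
  sum_i theta_i^2 = (-0.085)^2 + (0.366)^2 + (0.267)^2 = 0.007225 + 0.133956 + 0.071289 = 0.21247.
  gamma(0) = 1 * (1 + 0.21247) = 1 * 1.21247 = 1.21247, which rounds to 1.2125.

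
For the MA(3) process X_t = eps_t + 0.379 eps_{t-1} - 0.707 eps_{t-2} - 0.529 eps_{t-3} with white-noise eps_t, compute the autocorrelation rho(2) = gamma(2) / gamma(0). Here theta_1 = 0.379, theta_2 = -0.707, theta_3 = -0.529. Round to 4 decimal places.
\rho(2) = -0.4718

For an MA(q) process with theta_0 = 1, the autocovariance is
  gamma(k) = sigma^2 * sum_{i=0..q-k} theta_i * theta_{i+k},
and rho(k) = gamma(k) / gamma(0). Sigma^2 cancels.
  numerator   = (1)*(-0.707) + (0.379)*(-0.529) = -0.907491.
  denominator = (1)^2 + (0.379)^2 + (-0.707)^2 + (-0.529)^2 = 1.923331.
  rho(2) = -0.907491 / 1.923331 = -0.4718.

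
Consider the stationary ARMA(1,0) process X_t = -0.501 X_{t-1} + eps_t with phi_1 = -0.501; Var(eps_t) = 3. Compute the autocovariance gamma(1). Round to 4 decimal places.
\gamma(1) = -2.0067

Multiply the model equation by X_{t-k} and take expectations. With theta_0 = psi_0 = 1 and psi_j the MA(infinity) weights, this gives
  gamma(k) - sum_i phi_i gamma(k-i) = c_k,
  c_k = sigma^2 * sum_{j=k..q} theta_j psi_{j-k}   (c_k = 0 for k > q),
using gamma(-m) = gamma(m).
Pure AR (q = 0): c_0 = sigma^2 = 3, c_k = 0 for k >= 1.
Equations for k = 0 and k = 1 (AR order 1):
  gamma(0) = phi_1 gamma(1) + c_0
  gamma(1) = phi_1 gamma(0) + c_1
Substituting the second into the first: gamma(0) (1 - phi_1^2) = c_0 + phi_1 c_1, so
  gamma(0) = c_0 / (1 - phi_1^2) = 3 / (1 - (-0.501)^2) = 3 / 0.748999 = 4.005346.
  gamma(1) = phi_1 gamma(0) = (-0.501)(4.005346) = -2.006678.
Therefore gamma(1) = -2.0067 (to 4 decimal places).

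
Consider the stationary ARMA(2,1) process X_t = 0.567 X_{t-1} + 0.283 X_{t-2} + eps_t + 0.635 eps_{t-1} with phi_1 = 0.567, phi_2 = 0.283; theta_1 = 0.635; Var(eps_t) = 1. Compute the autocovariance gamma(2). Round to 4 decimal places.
\gamma(2) = 5.6113

Multiply the model equation by X_{t-k} and take expectations. With theta_0 = psi_0 = 1 and psi_j the MA(infinity) weights, this gives
  gamma(k) - sum_i phi_i gamma(k-i) = c_k,
  c_k = sigma^2 * sum_{j=k..q} theta_j psi_{j-k}   (c_k = 0 for k > q),
using gamma(-m) = gamma(m).
psi-weights needed (psi_j = theta_j + sum_i phi_i psi_{j-i}):
  psi_1 = theta_1 + phi_1 = 0.635 + (0.567) = 1.202
Right-hand sides:
  c_0 = sigma^2 (1 + theta_1 psi_1) = 1 * (1 + (0.635)(1.202)) = 1 * 1.76327 = 1.76327
  c_1 = sigma^2 theta_1 = 1 * (0.635) = 0.635
  c_2 = 0
Equations for k = 0, 1, 2 (AR order 2, c_2 = 0):
  (E0) gamma(0) = phi_1 gamma(1) + phi_2 gamma(2) + c_0
  (E1) gamma(1) = phi_1 gamma(0) + phi_2 gamma(1) + c_1
  (E2) gamma(2) = phi_1 gamma(1) + phi_2 gamma(0)
From (E1): gamma(1) = A gamma(0) + B with
  A = phi_1 / (1 - phi_2) = 0.567 / 0.717 = 0.790795,   B = c_1 / (1 - phi_2) = 0.635 / 0.717 = 0.885635.
Insert (E2) into (E0): gamma(0) (1 - phi_2^2) = phi_1 (1 + phi_2) gamma(1) + c_0.
  phi_1 (1 + phi_2) = (0.567)(1.283) = 0.727461,   1 - phi_2^2 = 0.919911.
Replace gamma(1) by A gamma(0) + B and collect gamma(0):
  gamma(0) [0.919911 - (0.727461)(0.790795)] = (0.727461)(0.885635) + 1.76327
  gamma(0) * 0.344638 = 2.407535
  gamma(0) = 2.407535 / 0.344638 = 6.985681.
  gamma(1) = A gamma(0) + B = (0.790795)(6.985681) + (0.885635) = 6.409876.
  gamma(2) = phi_1 gamma(1) + phi_2 gamma(0) = (0.567)(6.409876) + (0.283)(6.985681) = 5.611348.
Therefore gamma(2) = 5.6113 (to 4 decimal places).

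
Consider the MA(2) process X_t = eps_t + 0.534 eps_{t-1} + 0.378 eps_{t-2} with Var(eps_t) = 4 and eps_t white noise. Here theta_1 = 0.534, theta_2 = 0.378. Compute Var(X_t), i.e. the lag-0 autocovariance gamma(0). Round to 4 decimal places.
\gamma(0) = 5.7122

For an MA(q) process X_t = eps_t + sum_i theta_i eps_{t-i} with
Var(eps_t) = sigma^2, the variance is
  gamma(0) = sigma^2 * (1 + sum_i theta_i^2).
  sum_i theta_i^2 = (0.534)^2 + (0.378)^2 = 0.285156 + 0.142884 = 0.42804.
  gamma(0) = 4 * (1 + 0.42804) = 4 * 1.42804 = 5.71216, which rounds to 5.7122.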